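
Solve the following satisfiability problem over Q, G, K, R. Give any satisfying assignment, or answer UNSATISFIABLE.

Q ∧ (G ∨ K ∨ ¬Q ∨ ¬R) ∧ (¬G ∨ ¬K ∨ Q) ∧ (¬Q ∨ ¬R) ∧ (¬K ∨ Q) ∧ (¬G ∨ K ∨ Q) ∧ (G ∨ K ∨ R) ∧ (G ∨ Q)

Unit clause (Q) forces Q = True.
In (¬Q ∨ ¬R) only ¬R is left, so R = False.
Set G = True.
Set K = True.
Check each clause:
  (Q): Q holds.
  (G ∨ K ∨ ¬Q ∨ ¬R): G holds.
  (¬G ∨ ¬K ∨ Q): Q holds.
  (¬Q ∨ ¬R): ¬R holds.
  (¬K ∨ Q): Q holds.
  (¬G ∨ K ∨ Q): K holds.
  (G ∨ K ∨ R): G holds.
  (G ∨ Q): G holds.
All clauses satisfied.

Q = True; G = True; K = True; R = False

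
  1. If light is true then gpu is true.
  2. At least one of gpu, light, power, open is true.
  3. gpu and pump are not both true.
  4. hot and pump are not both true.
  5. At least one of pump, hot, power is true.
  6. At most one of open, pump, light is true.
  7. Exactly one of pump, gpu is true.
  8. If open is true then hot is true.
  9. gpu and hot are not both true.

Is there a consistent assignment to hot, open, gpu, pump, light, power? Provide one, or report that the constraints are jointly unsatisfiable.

hot = False, open = False, gpu = False, pump = True, light = False, power = True

  (1) light=F ⇒ gpu: vacuous ✓
  (2) {gpu, light, power, open}: 1 true — at least one ✓
  (3) gpu=F, pump=T — not both ✓
  (4) hot=F, pump=T — not both ✓
  (5) {pump, hot, power}: 2 true — at least one ✓
  (6) {open, pump, light}: 1 true — at most one ✓
  (7) {pump, gpu}: 1 true — exactly one ✓
  (8) open=F ⇒ hot: vacuous ✓
  (9) gpu=F, hot=F — not both ✓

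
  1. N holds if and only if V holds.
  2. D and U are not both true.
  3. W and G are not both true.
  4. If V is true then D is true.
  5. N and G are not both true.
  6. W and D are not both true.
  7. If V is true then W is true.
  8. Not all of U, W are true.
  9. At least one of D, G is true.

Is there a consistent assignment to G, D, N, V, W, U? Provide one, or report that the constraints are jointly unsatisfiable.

G = False, D = True, N = False, V = False, W = False, U = False

  (1) N=F, V=F — same ✓
  (2) D=T, U=F — not both ✓
  (3) W=F, G=F — not both ✓
  (4) V=F ⇒ D: vacuous ✓
  (5) N=F, G=F — not both ✓
  (6) W=F, D=T — not both ✓
  (7) V=F ⇒ W: vacuous ✓
  (8) {U, W}: 0/2 true — not all ✓
  (9) {D, G}: 1 true — at least one ✓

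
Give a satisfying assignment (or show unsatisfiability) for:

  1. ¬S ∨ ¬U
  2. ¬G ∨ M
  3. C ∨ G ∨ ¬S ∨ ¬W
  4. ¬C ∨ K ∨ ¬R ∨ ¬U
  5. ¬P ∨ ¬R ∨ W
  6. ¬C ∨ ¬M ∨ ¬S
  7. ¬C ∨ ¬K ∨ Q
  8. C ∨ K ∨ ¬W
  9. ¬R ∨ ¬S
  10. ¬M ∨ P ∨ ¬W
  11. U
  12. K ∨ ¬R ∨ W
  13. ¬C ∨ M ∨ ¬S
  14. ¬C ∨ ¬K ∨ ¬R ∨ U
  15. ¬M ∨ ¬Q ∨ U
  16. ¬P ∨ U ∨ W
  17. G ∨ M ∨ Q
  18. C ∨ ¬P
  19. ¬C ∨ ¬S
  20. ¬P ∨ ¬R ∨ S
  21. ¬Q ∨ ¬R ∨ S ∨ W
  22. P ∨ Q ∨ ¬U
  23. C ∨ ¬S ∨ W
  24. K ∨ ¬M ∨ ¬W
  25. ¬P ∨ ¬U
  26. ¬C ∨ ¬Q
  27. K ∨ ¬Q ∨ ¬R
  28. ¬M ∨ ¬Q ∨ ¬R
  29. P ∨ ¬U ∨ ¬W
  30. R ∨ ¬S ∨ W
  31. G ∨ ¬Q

U = True, R = False, P = False, M = True, W = False, S = False, K = False, Q = True, C = False, G = True

Unit clause (U) forces U = True.
In (¬P ∨ ¬U) only ¬P is left, so P = False.
In (P ∨ ¬U ∨ ¬W) only ¬W is left, so W = False.
In (¬S ∨ ¬U) only ¬S is left, so S = False.
In (P ∨ Q ∨ ¬U) only Q is left, so Q = True.
In (¬C ∨ ¬Q) only ¬C is left, so C = False.
In (G ∨ ¬Q) only G is left, so G = True.
In (¬G ∨ M) only M is left, so M = True.
In (¬Q ∨ ¬R ∨ S ∨ W) only ¬R is left, so R = False.
Set K = False.
All clauses satisfied.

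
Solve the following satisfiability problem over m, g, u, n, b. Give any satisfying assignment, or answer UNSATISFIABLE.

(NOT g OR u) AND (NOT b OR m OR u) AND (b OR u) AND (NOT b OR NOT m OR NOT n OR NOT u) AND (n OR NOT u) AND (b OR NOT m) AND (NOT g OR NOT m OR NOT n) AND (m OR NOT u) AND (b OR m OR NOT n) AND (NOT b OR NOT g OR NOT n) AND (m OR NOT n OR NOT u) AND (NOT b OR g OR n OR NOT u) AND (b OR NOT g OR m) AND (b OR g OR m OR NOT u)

m: True, g: False, u: False, n: True, b: True

Try m = False:
  (m OR NOT u) forces u = False.
  (NOT g OR u) forces g = False.
  (NOT b OR m OR u) forces b = False.
  clause (b OR u) is falsified — backtrack.
So m = True.
  then (b OR NOT m) forces b = True.
Try g = True:
  (NOT g OR u) forces u = True.
  (NOT b OR NOT m OR NOT n OR NOT u) forces n = False.
  clause (n OR NOT u) is falsified — backtrack.
So g = False.
Set u = False.
Set n = True.
All clauses satisfied.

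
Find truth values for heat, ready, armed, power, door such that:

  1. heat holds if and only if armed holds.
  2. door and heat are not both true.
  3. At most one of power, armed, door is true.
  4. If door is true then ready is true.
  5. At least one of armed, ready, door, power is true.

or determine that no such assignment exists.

heat: False; ready: True; armed: False; power: False; door: False

  (1) heat=F, armed=F — same ✓
  (2) door=F, heat=F — not both ✓
  (3) {power, armed, door}: 0 true — at most one ✓
  (4) door=F ⇒ ready: vacuous ✓
  (5) {armed, ready, door, power}: 1 true — at least one ✓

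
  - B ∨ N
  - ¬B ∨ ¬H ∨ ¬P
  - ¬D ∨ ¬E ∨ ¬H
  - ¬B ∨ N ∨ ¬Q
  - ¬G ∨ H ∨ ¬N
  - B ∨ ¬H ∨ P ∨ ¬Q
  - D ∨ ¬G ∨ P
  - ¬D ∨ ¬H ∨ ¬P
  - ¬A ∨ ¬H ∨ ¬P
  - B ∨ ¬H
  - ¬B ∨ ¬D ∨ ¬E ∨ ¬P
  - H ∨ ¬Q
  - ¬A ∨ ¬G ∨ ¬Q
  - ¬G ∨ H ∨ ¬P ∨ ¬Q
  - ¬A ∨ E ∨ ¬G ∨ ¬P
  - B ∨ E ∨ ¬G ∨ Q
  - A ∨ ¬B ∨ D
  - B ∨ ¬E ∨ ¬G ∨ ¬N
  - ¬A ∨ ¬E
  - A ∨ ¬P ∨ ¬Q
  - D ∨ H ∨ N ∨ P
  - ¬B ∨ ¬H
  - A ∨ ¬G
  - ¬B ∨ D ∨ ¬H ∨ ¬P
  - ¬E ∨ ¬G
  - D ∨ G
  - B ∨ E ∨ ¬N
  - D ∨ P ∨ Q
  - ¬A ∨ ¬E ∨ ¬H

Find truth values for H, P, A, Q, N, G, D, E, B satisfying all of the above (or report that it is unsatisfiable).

H=F, P=T, A=T, Q=F, N=T, G=F, D=T, E=F, B=T

Try H = True:
  (B ∨ ¬H) forces B = True.
  clause (¬B ∨ ¬H) is falsified — backtrack.
So H = False.
  then (H ∨ ¬Q) forces Q = False.
Set P = True.
Set A = True.
  then (¬A ∨ ¬E) forces E = False.
  then (¬A ∨ E ∨ ¬G ∨ ¬P) forces G = False.
  then (D ∨ G) forces D = True.
Set N = True.
  then (B ∨ E ∨ ¬N) forces B = True.
All clauses satisfied.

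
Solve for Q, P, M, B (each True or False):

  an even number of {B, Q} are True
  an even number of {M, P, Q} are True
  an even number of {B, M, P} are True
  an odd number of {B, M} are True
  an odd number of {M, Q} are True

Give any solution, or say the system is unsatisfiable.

Q: True; P: True; M: False; B: True

{B, Q}: 2 true → even ✓
{M, P, Q}: 2 true → even ✓
{B, M, P}: 2 true → even ✓
{B, M}: 1 true → odd ✓
{M, Q}: 1 true → odd ✓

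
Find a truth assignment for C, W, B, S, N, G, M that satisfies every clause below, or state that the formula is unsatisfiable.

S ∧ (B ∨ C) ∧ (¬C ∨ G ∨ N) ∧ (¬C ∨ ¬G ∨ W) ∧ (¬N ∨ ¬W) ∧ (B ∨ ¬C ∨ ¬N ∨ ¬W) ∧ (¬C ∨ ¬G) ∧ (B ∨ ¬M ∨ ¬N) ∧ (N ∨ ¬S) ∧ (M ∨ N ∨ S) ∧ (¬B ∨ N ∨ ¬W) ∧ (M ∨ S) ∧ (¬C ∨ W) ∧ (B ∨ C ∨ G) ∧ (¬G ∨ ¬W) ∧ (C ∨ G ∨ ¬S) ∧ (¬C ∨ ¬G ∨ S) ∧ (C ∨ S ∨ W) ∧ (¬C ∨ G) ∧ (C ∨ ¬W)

C = False, W = False, B = True, S = True, N = True, G = True, M = False

Unit clause (S) forces S = True.
In (N ∨ ¬S) only N is left, so N = True.
In (¬N ∨ ¬W) only ¬W is left, so W = False.
In (¬C ∨ W) only ¬C is left, so C = False.
In (C ∨ G ∨ ¬S) only G is left, so G = True.
In (B ∨ C) only B is left, so B = True.
Set M = False.
All clauses satisfied.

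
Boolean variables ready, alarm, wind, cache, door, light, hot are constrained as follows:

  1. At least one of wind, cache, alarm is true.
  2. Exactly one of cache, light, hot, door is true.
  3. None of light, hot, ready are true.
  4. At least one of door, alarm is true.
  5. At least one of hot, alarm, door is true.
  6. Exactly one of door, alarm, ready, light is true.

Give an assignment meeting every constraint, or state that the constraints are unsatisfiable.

ready = False, alarm = True, wind = True, cache = True, door = False, light = False, hot = False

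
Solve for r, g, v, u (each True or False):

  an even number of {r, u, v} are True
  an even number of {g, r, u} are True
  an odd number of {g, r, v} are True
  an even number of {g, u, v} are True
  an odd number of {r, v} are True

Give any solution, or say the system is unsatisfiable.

The formula is unsatisfiable.

Adding constraints 2, 4, 5 mod 2: every variable appears an even number of times on the left, so the left side is 0.
But the right sides sum to 1 (mod 2). 0 ≠ 1 — the system is inconsistent.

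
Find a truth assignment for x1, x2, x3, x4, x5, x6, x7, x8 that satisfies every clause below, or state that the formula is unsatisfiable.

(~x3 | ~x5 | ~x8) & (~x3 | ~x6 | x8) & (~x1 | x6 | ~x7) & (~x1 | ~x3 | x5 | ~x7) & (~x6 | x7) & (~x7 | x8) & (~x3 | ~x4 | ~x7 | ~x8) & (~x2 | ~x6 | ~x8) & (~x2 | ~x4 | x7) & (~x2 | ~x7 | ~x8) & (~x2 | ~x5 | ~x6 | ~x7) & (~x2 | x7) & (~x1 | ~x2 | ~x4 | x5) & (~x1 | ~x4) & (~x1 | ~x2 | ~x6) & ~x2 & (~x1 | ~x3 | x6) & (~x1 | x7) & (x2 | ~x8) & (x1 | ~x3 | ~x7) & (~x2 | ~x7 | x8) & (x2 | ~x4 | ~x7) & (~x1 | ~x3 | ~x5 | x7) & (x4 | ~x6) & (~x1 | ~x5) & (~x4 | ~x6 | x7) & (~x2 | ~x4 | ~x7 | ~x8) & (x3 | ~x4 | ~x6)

x1 = False, x2 = False, x3 = False, x4 = False, x5 = True, x6 = False, x7 = False, x8 = False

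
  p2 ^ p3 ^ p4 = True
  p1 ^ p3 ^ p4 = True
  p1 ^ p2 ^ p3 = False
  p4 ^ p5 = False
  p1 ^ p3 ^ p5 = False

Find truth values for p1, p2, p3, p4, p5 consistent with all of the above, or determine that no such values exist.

Adding constraints 2, 4, 5 mod 2: every variable appears an even number of times on the left, so the left side is 0.
But the right sides sum to 1 (mod 2). 0 ≠ 1 — the system is inconsistent.

The formula is unsatisfiable.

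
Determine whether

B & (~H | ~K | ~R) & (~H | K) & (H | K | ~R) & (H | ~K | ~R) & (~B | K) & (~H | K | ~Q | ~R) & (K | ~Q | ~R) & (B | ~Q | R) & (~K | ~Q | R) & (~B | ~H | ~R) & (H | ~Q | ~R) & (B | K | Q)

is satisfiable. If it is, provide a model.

Q: False, H: False, R: False, B: True, K: True

Unit clause (B) forces B = True.
In (~B | K) only K is left, so K = True.
Set Q = False.
Set H = False.
  then (H | ~K | ~R) forces R = False.
All clauses satisfied.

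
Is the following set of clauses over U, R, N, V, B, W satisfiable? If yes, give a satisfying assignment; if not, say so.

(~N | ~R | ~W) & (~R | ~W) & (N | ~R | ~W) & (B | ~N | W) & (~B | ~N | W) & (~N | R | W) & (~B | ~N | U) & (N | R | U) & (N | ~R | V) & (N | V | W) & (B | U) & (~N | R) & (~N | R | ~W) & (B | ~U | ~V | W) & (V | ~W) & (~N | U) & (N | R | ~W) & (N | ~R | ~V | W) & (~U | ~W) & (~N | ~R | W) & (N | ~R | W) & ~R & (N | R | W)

Case R = True:
  Clause (~R) is falsified — contradiction.
Case R = False:
  (~N | R) forces N = False.
  (N | R | U) forces U = True.
  (N | R | ~W) forces W = False.
  Clause (N | R | W) is falsified — contradiction.
Both cases fail, so the formula is unsatisfiable.

No satisfying assignment exists.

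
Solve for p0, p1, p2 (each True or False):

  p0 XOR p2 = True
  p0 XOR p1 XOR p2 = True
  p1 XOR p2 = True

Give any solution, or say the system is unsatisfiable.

p0 = False; p1 = False; p2 = True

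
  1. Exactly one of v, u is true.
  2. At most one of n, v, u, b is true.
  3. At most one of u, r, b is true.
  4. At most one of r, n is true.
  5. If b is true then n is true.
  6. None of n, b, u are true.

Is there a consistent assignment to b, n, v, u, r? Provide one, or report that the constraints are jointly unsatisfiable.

b = False; n = False; v = True; u = False; r = False

  (1) {v, u}: 1 true — exactly one ✓
  (2) {n, v, u, b}: 1 true — at most one ✓
  (3) {u, r, b}: 0 true — at most one ✓
  (4) {r, n}: 0 true — at most one ✓
  (5) b=F ⇒ n: vacuous ✓
  (6) {n, b, u}: 0 true — none ✓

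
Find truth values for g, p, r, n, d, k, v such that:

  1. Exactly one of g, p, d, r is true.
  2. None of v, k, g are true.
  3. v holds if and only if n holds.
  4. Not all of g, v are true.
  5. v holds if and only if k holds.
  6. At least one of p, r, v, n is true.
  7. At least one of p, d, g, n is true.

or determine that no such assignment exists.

g = False; p = True; r = False; n = False; d = False; k = False; v = False

  (1) {g, p, d, r}: 1 true — exactly one ✓
  (2) {v, k, g}: 0 true — none ✓
  (3) v=F, n=F — same ✓
  (4) {g, v}: 0/2 true — not all ✓
  (5) v=F, k=F — same ✓
  (6) {p, r, v, n}: 1 true — at least one ✓
  (7) {p, d, g, n}: 1 true — at least one ✓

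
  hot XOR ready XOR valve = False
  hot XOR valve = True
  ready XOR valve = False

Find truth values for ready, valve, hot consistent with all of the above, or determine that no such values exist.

ready=T, valve=T, hot=F

hot XOR ready XOR valve = F XOR T XOR T = False ✓
hot XOR valve = F XOR T = True ✓
ready XOR valve = T XOR T = False ✓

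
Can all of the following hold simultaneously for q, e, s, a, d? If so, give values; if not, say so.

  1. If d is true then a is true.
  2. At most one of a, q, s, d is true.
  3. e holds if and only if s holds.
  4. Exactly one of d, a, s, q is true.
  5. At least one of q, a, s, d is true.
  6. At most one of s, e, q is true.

q=T, e=F, s=F, a=F, d=F

  (1) d=F ⇒ a: vacuous ✓
  (2) {a, q, s, d}: 1 true — at most one ✓
  (3) e=F, s=F — same ✓
  (4) {d, a, s, q}: 1 true — exactly one ✓
  (5) {q, a, s, d}: 1 true — at least one ✓
  (6) {s, e, q}: 1 true — at most one ✓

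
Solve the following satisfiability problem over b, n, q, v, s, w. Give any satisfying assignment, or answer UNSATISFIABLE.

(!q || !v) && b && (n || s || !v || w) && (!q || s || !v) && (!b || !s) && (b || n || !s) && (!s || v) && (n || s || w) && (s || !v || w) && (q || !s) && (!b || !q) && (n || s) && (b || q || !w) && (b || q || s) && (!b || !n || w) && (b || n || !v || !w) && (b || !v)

Unit clause (b) forces b = True.
In (!b || !s) only !s is left, so s = False.
In (!b || !q) only !q is left, so q = False.
In (n || s) only n is left, so n = True.
In (!b || !n || w) only w is left, so w = True.
Set v = False.
All clauses satisfied.

b: True, n: True, q: False, v: False, s: False, w: True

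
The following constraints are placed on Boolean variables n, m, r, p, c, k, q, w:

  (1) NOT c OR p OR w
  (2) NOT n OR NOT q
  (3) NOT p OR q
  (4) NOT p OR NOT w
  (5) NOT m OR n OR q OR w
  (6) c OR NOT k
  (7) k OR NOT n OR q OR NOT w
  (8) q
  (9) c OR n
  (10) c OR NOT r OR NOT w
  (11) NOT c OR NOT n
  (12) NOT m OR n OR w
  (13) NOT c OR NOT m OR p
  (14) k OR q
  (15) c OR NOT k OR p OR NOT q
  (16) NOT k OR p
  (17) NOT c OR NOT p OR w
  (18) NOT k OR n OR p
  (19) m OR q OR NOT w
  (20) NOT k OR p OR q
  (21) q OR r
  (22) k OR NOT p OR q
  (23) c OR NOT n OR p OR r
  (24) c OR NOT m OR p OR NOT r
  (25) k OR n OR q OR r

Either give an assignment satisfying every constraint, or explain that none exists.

Unit clause (q) forces q = True.
In (NOT n OR NOT q) only NOT n is left, so n = False.
In (c OR n) only c is left, so c = True.
Try m = True:
  (NOT m OR n OR w) forces w = True.
  (NOT p OR NOT w) forces p = False.
  clause (NOT c OR NOT m OR p) is falsified — backtrack.
So m = False.
Set r = False.
Set p = False.
  then (NOT c OR p OR w) forces w = True.
  then (NOT k OR p) forces k = False.
All clauses satisfied.

n = False, m = False, r = False, p = False, c = True, k = False, q = True, w = True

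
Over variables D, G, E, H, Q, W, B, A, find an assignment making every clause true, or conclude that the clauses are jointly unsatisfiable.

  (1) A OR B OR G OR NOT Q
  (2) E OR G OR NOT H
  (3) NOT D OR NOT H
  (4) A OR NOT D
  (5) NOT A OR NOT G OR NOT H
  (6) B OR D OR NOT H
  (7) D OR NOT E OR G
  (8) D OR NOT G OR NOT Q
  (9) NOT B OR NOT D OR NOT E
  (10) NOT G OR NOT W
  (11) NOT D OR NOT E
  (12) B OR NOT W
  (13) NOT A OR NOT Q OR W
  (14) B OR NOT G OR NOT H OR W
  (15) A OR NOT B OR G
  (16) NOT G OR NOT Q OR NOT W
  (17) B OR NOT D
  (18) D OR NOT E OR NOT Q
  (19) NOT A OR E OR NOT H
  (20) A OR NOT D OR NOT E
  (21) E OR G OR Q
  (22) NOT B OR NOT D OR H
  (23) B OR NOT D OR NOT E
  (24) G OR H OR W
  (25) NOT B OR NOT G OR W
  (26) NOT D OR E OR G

D = False; G = True; E = True; H = False; Q = False; W = False; B = False; A = True

Try D = True:
  (NOT D OR NOT H) forces H = False.
  (A OR NOT D) forces A = True.
  (NOT D OR NOT E) forces E = False.
  (B OR NOT D) forces B = True.
  clause (NOT B OR NOT D OR H) is falsified — backtrack.
So D = False.
Set G = True.
  then (D OR NOT G OR NOT Q) forces Q = False.
  then (NOT G OR NOT W) forces W = False.
  then (NOT B OR NOT G OR W) forces B = False.
  then (B OR D OR NOT H) forces H = False.
Set E = True.
Set A = True.
All clauses satisfied.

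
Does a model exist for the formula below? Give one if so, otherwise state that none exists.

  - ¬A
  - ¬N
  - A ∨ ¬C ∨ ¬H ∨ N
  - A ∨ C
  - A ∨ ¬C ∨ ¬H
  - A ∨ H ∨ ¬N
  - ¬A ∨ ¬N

Unit clause (¬A) forces A = False.
Unit clause (¬N) forces N = False.
In (A ∨ C) only C is left, so C = True.
In (A ∨ ¬C ∨ ¬H) only ¬H is left, so H = False.
All clauses satisfied.

C = True, H = False, N = False, A = False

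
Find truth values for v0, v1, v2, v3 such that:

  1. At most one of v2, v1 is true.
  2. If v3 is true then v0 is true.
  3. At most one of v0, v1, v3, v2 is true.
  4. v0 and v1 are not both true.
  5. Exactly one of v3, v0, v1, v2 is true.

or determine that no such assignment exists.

v0: False, v1: True, v2: False, v3: False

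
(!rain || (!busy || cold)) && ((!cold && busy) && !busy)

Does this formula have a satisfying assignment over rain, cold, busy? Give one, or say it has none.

No satisfying assignment exists.

Case busy = True: the conjunct !busy is False.
Case busy = False: the conjunct busy is False.
Both cases fail — unsatisfiable.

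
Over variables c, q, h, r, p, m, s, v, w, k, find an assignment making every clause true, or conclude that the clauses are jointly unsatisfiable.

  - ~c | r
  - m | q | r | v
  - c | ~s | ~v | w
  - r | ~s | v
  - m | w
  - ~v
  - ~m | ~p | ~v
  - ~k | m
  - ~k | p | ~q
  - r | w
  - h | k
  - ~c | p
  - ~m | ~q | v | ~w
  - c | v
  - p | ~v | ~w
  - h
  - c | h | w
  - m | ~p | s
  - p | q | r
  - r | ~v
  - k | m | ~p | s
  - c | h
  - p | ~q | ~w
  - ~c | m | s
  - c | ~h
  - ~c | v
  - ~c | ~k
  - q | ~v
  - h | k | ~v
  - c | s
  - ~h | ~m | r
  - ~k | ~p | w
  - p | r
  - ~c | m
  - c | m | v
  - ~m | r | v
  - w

The formula is unsatisfiable.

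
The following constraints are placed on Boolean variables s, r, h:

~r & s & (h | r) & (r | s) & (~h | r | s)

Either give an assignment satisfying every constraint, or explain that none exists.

s=T, r=F, h=T

Unit clause (~r) forces r = False.
Unit clause (s) forces s = True.
In (h | r) only h is left, so h = True.
All clauses satisfied.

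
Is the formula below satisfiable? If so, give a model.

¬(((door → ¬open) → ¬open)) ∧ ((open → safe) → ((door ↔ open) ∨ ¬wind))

door = False, open = True, safe = False, wind = True

  ¬(((door → ¬open) → ¬open)) = True
    (door → ¬open) → ¬open = False
      door → ¬open = True
        ¬open = False
      ¬open = False
  (open → safe) → ((door ↔ open) ∨ ¬wind) = True
    open → safe = False
    (door ↔ open) ∨ ¬wind = False
      door ↔ open = False
      ¬wind = False
Both conjuncts True, so the formula holds.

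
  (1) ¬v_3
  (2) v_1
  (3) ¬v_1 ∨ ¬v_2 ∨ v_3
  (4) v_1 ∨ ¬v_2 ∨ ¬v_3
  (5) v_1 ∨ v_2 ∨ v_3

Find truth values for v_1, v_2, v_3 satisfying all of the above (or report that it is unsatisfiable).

v_1 = True; v_2 = False; v_3 = False

Unit clause (¬v_3) forces v_3 = False.
Unit clause (v_1) forces v_1 = True.
In (¬v_1 ∨ ¬v_2 ∨ v_3) only ¬v_2 is left, so v_2 = False.
Check each clause:
  (¬v_3): ¬v_3 holds.
  (v_1): v_1 holds.
  (¬v_1 ∨ ¬v_2 ∨ v_3): ¬v_2 holds.
  (v_1 ∨ ¬v_2 ∨ ¬v_3): v_1 holds.
  (v_1 ∨ v_2 ∨ v_3): v_1 holds.
All clauses satisfied.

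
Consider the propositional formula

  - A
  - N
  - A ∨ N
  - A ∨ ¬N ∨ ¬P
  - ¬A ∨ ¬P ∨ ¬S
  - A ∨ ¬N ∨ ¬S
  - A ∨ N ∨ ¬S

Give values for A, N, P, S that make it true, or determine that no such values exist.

A=T; N=T; P=T; S=F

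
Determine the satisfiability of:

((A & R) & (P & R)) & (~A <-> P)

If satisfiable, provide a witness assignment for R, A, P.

Unsatisfiable — no assignment works.

Case R = True: the formula simplifies to (A & P) & (~A <-> P).
  A = True: simplifies to P & ~P.
    P = True: the conjunct ~P is False.
    P = False: the conjunct P is False.
  A = False: the conjunct A is False.
Case R = False: the conjunct R is False.
Both cases fail — unsatisfiable.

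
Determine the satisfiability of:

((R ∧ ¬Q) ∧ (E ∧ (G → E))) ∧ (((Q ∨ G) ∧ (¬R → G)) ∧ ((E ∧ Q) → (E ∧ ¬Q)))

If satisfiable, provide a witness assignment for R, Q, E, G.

R=T, Q=F, E=T, G=T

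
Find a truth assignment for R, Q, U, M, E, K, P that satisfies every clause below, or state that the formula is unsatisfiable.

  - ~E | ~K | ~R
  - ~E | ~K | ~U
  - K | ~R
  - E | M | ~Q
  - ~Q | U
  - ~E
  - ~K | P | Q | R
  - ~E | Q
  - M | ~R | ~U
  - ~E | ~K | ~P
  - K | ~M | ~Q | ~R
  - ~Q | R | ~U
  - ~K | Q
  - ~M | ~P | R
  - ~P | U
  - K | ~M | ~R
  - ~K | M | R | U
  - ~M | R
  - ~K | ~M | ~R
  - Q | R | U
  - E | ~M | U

Unit clause (~E) forces E = False.
Try R = True:
  (K | ~R) forces K = True.
  (~K | Q) forces Q = True.
  (E | M | ~Q) forces M = True.
  clause (~K | ~M | ~R) is falsified — backtrack.
So R = False.
  then (~M | R) forces M = False.
  then (E | M | ~Q) forces Q = False.
  then (~K | Q) forces K = False.
  then (Q | R | U) forces U = True.
Set P = True.
All clauses satisfied.

R = False, Q = False, U = True, M = False, E = False, K = False, P = True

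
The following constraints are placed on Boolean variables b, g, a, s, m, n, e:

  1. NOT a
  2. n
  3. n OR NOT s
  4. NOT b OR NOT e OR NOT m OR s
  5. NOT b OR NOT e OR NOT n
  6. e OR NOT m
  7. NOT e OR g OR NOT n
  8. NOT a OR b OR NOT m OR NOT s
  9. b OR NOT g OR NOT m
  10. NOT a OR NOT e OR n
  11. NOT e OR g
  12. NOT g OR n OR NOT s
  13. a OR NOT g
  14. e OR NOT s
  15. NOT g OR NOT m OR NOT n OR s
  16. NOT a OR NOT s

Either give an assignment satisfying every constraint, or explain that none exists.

b=T; g=F; a=F; s=F; m=F; n=T; e=F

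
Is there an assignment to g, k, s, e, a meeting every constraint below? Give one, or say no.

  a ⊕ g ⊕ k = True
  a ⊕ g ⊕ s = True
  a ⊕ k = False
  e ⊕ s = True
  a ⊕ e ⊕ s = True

g: True, k: False, s: False, e: True, a: False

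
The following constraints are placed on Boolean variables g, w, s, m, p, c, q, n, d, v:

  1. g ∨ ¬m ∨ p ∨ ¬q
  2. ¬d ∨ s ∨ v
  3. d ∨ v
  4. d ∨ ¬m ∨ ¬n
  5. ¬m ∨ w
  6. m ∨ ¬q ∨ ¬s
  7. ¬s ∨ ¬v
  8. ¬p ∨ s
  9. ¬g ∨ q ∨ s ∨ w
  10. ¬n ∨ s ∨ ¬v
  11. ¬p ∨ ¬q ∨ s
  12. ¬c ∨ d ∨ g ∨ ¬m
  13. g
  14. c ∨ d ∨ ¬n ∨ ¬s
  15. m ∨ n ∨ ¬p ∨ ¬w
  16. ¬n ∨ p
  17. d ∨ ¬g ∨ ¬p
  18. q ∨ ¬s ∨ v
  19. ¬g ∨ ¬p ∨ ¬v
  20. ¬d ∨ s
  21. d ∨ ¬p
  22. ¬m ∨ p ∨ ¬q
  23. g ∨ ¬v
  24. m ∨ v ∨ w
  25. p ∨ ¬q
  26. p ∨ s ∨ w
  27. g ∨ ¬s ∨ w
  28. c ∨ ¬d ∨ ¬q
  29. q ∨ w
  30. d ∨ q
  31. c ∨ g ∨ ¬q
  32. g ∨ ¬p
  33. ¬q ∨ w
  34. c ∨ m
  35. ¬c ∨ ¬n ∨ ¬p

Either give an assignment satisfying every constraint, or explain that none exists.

Unit clause (g) forces g = True.
Try w = False:
  (¬m ∨ w) forces m = False.
  (m ∨ v ∨ w) forces v = True.
  (¬s ∨ ¬v) forces s = False.
  (¬p ∨ s) forces p = False.
  clause (p ∨ s ∨ w) is falsified — backtrack.
So w = True.
Set s = True.
  then (¬s ∨ ¬v) forces v = False.
  then (q ∨ ¬s ∨ v) forces q = True.
  then (p ∨ ¬q) forces p = True.
  then (d ∨ v) forces d = True.
  then (m ∨ ¬q ∨ ¬s) forces m = True.
  then (c ∨ ¬d ∨ ¬q) forces c = True.
  then (¬c ∨ ¬n ∨ ¬p) forces n = False.
All clauses satisfied.

g=T, w=T, s=T, m=T, p=T, c=T, q=T, n=F, d=T, v=F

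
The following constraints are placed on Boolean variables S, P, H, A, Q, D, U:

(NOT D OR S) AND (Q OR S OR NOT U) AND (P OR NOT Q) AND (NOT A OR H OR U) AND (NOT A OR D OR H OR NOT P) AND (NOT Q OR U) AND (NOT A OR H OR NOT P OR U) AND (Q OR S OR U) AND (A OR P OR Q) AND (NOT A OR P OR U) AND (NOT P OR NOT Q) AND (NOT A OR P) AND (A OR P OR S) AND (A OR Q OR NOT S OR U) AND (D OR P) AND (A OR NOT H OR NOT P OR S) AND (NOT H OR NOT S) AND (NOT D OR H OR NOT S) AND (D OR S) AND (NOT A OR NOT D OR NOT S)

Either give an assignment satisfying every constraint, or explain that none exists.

S: True, P: True, H: False, A: False, Q: False, D: False, U: True

Try S = False:
  (NOT D OR S) forces D = False.
  clause (D OR S) is falsified — backtrack.
So S = True.
  then (NOT H OR NOT S) forces H = False.
  then (NOT D OR H OR NOT S) forces D = False.
  then (D OR P) forces P = True.
  then (NOT A OR D OR H OR NOT P) forces A = False.
  then (NOT P OR NOT Q) forces Q = False.
  then (A OR Q OR NOT S OR U) forces U = True.
All clauses satisfied.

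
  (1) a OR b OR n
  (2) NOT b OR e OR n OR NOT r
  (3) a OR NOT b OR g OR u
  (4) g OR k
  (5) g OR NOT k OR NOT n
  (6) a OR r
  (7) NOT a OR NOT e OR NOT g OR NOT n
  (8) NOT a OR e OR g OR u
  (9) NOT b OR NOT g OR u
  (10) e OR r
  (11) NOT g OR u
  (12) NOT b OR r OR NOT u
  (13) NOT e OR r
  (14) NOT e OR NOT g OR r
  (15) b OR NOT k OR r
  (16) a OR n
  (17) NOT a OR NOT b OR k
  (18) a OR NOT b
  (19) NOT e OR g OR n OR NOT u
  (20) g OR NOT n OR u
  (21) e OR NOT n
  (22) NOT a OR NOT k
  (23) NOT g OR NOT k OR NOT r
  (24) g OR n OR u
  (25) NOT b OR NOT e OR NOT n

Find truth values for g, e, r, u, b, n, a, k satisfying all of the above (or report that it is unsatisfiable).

g = True, e = False, r = True, u = True, b = False, n = False, a = True, k = False

Try g = False:
  (g OR k) forces k = True.
  (g OR NOT k OR NOT n) forces n = False.
  (a OR n) forces a = True.
  clause (NOT a OR NOT k) is falsified — backtrack.
So g = True.
  then (NOT g OR u) forces u = True.
Set e = False.
  then (e OR r) forces r = True.
  then (e OR NOT n) forces n = False.
  then (NOT g OR NOT k OR NOT r) forces k = False.
  then (NOT b OR e OR n OR NOT r) forces b = False.
  then (a OR n) forces a = True.
All clauses satisfied.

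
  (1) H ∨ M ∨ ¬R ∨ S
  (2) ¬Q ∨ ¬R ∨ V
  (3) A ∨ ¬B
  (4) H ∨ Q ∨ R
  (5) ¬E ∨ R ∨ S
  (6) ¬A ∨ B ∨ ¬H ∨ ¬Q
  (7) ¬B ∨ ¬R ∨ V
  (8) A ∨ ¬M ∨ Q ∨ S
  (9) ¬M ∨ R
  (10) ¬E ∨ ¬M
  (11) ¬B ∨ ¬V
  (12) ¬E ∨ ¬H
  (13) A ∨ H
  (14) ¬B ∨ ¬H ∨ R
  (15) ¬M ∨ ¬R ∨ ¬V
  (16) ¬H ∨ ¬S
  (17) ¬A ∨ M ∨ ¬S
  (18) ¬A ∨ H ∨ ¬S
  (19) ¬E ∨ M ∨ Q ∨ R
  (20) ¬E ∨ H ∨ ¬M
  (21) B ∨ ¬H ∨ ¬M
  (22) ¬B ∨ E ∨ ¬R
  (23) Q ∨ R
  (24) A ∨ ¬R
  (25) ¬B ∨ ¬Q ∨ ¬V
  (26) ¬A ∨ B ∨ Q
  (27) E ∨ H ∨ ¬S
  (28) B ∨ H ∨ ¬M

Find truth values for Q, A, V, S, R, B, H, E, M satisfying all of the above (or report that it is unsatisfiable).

Q = True, A = False, V = False, S = False, R = False, B = False, H = True, E = False, M = False

Try Q = False:
  (Q ∨ R) forces R = True.
  (A ∨ ¬R) forces A = True.
  (¬A ∨ B ∨ Q) forces B = True.
  (¬B ∨ ¬R ∨ V) forces V = True.
  clause (¬B ∨ ¬V) is falsified — backtrack.
So Q = True.
Set A = False.
  then (A ∨ ¬B) forces B = False.
  then (A ∨ H) forces H = True.
  then (¬H ∨ ¬S) forces S = False.
  then (B ∨ ¬H ∨ ¬M) forces M = False.
  then (A ∨ ¬R) forces R = False.
  then (¬E ∨ R ∨ S) forces E = False.
Set V = False.
All clauses satisfied.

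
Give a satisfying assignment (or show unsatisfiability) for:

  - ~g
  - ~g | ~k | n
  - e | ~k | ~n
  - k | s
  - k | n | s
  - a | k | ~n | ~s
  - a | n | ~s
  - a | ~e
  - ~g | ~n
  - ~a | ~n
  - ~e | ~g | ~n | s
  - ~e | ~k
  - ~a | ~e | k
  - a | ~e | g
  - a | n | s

Unit clause (~g) forces g = False.
Try n = True:
  (~a | ~n) forces a = False.
  (a | ~e) forces e = False.
  (e | ~k | ~n) forces k = False.
  (k | s) forces s = True.
  clause (a | k | ~n | ~s) is falsified — backtrack.
So n = False.
Set s = False.
  then (k | s) forces k = True.
  then (~e | ~k) forces e = False.
  then (a | n | s) forces a = True.
All clauses satisfied.

g = False; n = False; s = False; e = False; k = True; a = True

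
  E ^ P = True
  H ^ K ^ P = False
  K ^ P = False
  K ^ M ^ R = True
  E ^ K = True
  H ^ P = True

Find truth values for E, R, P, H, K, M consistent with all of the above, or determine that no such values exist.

E: False; R: True; P: True; H: False; K: True; M: True

E ^ P = F ^ T = True ✓
H ^ K ^ P = F ^ T ^ T = False ✓
K ^ P = T ^ T = False ✓
K ^ M ^ R = T ^ T ^ T = True ✓
E ^ K = F ^ T = True ✓
H ^ P = F ^ T = True ✓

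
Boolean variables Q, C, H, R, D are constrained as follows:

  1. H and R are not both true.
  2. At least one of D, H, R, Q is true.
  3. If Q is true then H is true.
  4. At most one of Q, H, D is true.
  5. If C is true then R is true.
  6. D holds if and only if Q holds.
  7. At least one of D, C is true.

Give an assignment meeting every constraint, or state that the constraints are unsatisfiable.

Q: False; C: True; H: False; R: True; D: False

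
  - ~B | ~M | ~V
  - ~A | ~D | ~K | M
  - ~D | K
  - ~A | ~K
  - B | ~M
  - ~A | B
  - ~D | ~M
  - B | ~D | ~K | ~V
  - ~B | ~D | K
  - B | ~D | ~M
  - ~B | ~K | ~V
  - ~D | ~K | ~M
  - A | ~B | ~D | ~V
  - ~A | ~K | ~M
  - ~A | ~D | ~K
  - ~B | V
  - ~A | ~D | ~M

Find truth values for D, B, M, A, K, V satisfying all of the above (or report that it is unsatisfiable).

D = False, B = False, M = False, A = False, K = False, V = True

Set D = False.
Set B = False.
  then (B | ~M) forces M = False.
  then (~A | B) forces A = False.
Set K = False.
Set V = True.
All clauses satisfied.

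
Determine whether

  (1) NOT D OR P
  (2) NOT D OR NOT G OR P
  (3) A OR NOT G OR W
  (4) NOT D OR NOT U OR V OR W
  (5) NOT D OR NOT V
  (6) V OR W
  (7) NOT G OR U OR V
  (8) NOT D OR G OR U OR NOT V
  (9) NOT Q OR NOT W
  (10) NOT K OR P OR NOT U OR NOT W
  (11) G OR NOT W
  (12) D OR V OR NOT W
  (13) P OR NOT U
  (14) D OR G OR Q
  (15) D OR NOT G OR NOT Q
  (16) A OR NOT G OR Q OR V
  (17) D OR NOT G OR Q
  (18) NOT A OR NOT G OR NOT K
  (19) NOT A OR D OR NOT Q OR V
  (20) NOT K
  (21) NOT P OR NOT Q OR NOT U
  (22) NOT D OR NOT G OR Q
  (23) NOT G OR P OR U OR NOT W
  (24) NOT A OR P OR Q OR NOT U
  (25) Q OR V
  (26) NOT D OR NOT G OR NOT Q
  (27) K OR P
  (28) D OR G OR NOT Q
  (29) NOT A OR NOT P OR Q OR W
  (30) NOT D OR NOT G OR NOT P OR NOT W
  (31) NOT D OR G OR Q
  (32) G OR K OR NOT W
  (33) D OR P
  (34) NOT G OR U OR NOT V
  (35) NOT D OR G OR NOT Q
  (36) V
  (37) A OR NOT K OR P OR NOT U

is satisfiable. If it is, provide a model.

Case Q = True:
  (NOT Q OR NOT W) forces W = False.
  (V OR W) forces V = True.
  (NOT D OR NOT V) forces D = False.
  (D OR NOT G OR NOT Q) forces G = False.
  Clause (D OR G OR NOT Q) is falsified — contradiction.
Case Q = False:
  (NOT K) forces K = False.
  (Q OR V) forces V = True.
  (NOT D OR NOT V) forces D = False.
  (D OR G OR Q) forces G = True.
  Clause (D OR NOT G OR Q) is falsified — contradiction.
Both cases fail, so the formula is unsatisfiable.

The formula is unsatisfiable.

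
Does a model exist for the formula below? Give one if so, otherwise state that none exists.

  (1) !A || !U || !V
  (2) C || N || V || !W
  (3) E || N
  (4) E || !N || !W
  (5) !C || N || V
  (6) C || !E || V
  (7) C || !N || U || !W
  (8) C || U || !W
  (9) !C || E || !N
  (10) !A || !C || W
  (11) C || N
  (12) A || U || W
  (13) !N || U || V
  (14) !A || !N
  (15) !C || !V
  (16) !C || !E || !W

N: True, C: False, U: True, A: False, W: False, E: False, V: False

Set N = True.
  then (!A || !N) forces A = False.
Set C = False.
Try U = False:
  (C || !N || U || !W) forces W = False.
  clause (A || U || W) is falsified — backtrack.
So U = True.
Set W = False.
Set E = False.
Set V = False.
All clauses satisfied.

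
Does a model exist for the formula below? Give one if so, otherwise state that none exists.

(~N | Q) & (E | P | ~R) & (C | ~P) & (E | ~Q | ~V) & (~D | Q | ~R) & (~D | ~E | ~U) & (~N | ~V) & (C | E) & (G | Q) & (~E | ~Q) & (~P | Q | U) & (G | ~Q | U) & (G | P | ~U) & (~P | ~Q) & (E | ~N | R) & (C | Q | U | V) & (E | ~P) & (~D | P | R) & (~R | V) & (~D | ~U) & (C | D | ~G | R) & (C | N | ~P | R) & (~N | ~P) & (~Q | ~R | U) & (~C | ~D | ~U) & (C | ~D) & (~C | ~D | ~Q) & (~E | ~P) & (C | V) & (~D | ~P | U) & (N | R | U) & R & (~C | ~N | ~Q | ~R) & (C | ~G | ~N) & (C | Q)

G=T, R=T, N=F, D=F, E=T, Q=F, C=T, V=T, P=F, U=F

Unit clause (R) forces R = True.
In (~R | V) only V is left, so V = True.
In (~N | ~V) only ~N is left, so N = False.
Try G = False:
  (G | Q) forces Q = True.
  (E | ~Q | ~V) forces E = True.
  clause (~E | ~Q) is falsified — backtrack.
So G = True.
Set D = False.
Try E = False:
  (E | P | ~R) forces P = True.
  clause (E | ~P) is falsified — backtrack.
So E = True.
  then (~E | ~Q) forces Q = False.
  then (~E | ~P) forces P = False.
  then (C | Q) forces C = True.
Set U = False.
All clauses satisfied.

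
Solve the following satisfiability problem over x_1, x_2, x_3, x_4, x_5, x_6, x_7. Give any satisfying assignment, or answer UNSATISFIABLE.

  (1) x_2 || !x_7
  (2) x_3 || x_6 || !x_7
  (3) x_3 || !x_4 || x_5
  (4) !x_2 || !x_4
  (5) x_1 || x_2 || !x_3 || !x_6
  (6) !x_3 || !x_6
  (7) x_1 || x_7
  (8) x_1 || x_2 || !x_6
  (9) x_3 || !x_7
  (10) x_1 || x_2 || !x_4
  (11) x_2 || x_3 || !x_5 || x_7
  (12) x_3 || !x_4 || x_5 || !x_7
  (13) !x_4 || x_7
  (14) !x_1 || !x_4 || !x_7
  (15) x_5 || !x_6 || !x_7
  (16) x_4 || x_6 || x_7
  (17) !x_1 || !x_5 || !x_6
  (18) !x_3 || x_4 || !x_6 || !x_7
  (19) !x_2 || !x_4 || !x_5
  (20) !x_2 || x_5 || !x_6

Set x_1 = False.
  then (x_1 || x_7) forces x_7 = True.
  then (x_3 || !x_7) forces x_3 = True.
  then (x_2 || !x_7) forces x_2 = True.
  then (!x_2 || !x_4) forces x_4 = False.
  then (!x_3 || !x_6) forces x_6 = False.
Set x_5 = True.
All clauses satisfied.

x_1 = False, x_2 = True, x_3 = True, x_4 = False, x_5 = True, x_6 = False, x_7 = True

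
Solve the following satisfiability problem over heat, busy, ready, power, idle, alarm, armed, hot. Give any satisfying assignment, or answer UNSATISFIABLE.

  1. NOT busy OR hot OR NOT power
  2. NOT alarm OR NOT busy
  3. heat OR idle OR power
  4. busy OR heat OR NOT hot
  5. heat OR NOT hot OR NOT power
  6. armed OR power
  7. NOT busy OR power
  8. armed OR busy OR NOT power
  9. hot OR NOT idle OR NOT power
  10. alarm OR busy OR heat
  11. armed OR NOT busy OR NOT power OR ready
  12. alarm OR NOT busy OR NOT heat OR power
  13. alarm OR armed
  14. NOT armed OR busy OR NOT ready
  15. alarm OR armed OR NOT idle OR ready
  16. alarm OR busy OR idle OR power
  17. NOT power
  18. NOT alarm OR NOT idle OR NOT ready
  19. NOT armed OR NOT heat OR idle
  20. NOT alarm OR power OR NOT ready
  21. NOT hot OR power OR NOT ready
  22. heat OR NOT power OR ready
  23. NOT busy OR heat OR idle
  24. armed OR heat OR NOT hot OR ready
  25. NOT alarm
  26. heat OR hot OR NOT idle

heat: True; busy: False; ready: False; power: False; idle: True; alarm: False; armed: True; hot: False

Unit clause (NOT power) forces power = False.
Unit clause (NOT alarm) forces alarm = False.
In (armed OR power) only armed is left, so armed = True.
In (NOT busy OR power) only NOT busy is left, so busy = False.
In (alarm OR busy OR heat) only heat is left, so heat = True.
In (NOT armed OR busy OR NOT ready) only NOT ready is left, so ready = False.
In (alarm OR busy OR idle OR power) only idle is left, so idle = True.
Set hot = False.
All clauses satisfied.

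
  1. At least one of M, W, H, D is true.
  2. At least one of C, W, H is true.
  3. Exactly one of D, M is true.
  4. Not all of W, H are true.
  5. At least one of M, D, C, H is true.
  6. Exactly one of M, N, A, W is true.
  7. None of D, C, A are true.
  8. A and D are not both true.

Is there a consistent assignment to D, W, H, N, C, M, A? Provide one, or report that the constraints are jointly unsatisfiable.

D: False; W: False; H: True; N: False; C: False; M: True; A: False

  (1) {M, W, H, D}: 2 true — at least one ✓
  (2) {C, W, H}: 1 true — at least one ✓
  (3) {D, M}: 1 true — exactly one ✓
  (4) {W, H}: 1/2 true — not all ✓
  (5) {M, D, C, H}: 2 true — at least one ✓
  (6) {M, N, A, W}: 1 true — exactly one ✓
  (7) {D, C, A}: 0 true — none ✓
  (8) A=F, D=F — not both ✓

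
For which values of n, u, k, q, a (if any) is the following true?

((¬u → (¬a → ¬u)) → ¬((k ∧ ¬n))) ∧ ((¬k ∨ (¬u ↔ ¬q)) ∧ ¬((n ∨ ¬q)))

n = False, u = True, k = False, q = True, a = False

  (¬u → (¬a → ¬u)) → ¬((k ∧ ¬n)) = True
    ¬u → (¬a → ¬u) = True
      ¬u = False
      ¬a → ¬u = False
        ¬a = True
        ¬u = False
    ¬((k ∧ ¬n)) = True
      k ∧ ¬n = False
        ¬n = True
  (¬k ∨ (¬u ↔ ¬q)) ∧ ¬((n ∨ ¬q)) = True
    ¬k ∨ (¬u ↔ ¬q) = True
      ¬k = True
      ¬u ↔ ¬q = True
        ¬u = False
        ¬q = False
    ¬((n ∨ ¬q)) = True
      n ∨ ¬q = False
        ¬q = False
Both conjuncts True, so the formula holds.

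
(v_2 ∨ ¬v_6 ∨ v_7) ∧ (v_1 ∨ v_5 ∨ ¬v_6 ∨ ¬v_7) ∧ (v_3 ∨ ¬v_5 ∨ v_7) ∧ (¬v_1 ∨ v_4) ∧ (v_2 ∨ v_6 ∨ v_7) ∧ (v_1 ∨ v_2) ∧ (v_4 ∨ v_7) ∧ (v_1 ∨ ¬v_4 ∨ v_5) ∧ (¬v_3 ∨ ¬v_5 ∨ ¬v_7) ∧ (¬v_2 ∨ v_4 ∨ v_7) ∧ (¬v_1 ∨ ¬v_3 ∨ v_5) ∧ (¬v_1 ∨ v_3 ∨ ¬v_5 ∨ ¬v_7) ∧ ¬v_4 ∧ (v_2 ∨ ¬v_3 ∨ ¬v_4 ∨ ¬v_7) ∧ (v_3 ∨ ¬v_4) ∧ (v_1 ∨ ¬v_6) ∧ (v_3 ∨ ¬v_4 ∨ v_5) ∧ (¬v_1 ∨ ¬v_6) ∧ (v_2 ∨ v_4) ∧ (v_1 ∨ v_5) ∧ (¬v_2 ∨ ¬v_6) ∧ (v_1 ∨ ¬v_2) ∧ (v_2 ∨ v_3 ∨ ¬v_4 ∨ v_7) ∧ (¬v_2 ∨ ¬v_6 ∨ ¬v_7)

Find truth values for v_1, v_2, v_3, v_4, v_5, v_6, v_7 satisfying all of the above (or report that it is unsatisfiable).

Case v_1 = True:
  (¬v_1 ∨ v_4) forces v_4 = True.
  Clause (¬v_4) is falsified — contradiction.
Case v_1 = False:
  (v_1 ∨ v_2) forces v_2 = True.
  Clause (v_1 ∨ ¬v_2) is falsified — contradiction.
Both cases fail, so the formula is unsatisfiable.

The formula is unsatisfiable.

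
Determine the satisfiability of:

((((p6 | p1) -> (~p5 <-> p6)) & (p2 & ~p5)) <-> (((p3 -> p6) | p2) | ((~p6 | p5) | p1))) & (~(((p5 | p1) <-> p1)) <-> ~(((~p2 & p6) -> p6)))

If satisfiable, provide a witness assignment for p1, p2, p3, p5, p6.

p1=F, p2=T, p3=F, p5=F, p6=T

  (((p6 | p1) -> (~p5 <-> p6)) & (p2 & ~p5)) <-> (((p3 -> p6) | p2) | ((~p6 | p5) | p1)) = True
    ((p6 | p1) -> (~p5 <-> p6)) & (p2 & ~p5) = True
      (p6 | p1) -> (~p5 <-> p6) = True
        p6 | p1 = True
        ~p5 <-> p6 = True
          ~p5 = True
      p2 & ~p5 = True
        ~p5 = True
    ((p3 -> p6) | p2) | ((~p6 | p5) | p1) = True
      (p3 -> p6) | p2 = True
        p3 -> p6 = True
      (~p6 | p5) | p1 = False
        ~p6 | p5 = False
          ~p6 = False
  ~(((p5 | p1) <-> p1)) <-> ~(((~p2 & p6) -> p6)) = True
    ~(((p5 | p1) <-> p1)) = False
      (p5 | p1) <-> p1 = True
        p5 | p1 = False
    ~(((~p2 & p6) -> p6)) = False
      (~p2 & p6) -> p6 = True
        ~p2 & p6 = False
          ~p2 = False
Both conjuncts True, so the formula holds.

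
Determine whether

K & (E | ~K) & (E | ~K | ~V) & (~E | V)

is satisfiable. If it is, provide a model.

K=T, V=T, E=T

Unit clause (K) forces K = True.
In (E | ~K) only E is left, so E = True.
In (~E | V) only V is left, so V = True.
Check each clause:
  (K): K holds.
  (E | ~K): E holds.
  (E | ~K | ~V): E holds.
  (~E | V): V holds.
All clauses satisfied.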